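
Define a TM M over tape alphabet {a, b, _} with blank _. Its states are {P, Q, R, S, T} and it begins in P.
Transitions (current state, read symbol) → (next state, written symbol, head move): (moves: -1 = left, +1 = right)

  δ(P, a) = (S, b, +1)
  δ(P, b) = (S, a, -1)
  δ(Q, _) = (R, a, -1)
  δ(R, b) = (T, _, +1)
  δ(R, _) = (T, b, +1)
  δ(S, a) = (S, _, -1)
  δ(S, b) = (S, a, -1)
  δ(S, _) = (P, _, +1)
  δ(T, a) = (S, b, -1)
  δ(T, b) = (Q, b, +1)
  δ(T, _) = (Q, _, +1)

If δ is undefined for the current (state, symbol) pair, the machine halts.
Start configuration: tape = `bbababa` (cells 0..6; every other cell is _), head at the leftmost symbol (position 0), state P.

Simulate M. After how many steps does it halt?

34

P | _[b]bababa__   read b → write a, move -1, go to S
S | [_]abababa__   read _ → write _, move +1, go to P
P | _[a]bababa__   read a → write b, move +1, go to S
S | _b[b]ababa__   read b → write a, move -1, go to S
S | _[b]aababa__   read b → write a, move -1, go to S
S | [_]aaababa__   read _ → write _, move +1, go to P
P | _[a]aababa__   read a → write b, move +1, go to S
S | _b[a]ababa__   read a → write _, move -1, go to S
S | _[b]_ababa__   read b → write a, move -1, go to S
S | [_]a_ababa__   read _ → write _, move +1, go to P
P | _[a]_ababa__   read a → write b, move +1, go to S
S | _b[_]ababa__   read _ → write _, move +1, go to P
P | _b_[a]baba__   read a → write b, move +1, go to S
S | _b_b[b]aba__   read b → write a, move -1, go to S
S | _b_[b]aaba__   read b → write a, move -1, go to S
S | _b[_]aaaba__   read _ → write _, move +1, go to P
P | _b_[a]aaba__   read a → write b, move +1, go to S
S | _b_b[a]aba__   read a → write _, move -1, go to S
S | _b_[b]_aba__   read b → write a, move -1, go to S
S | _b[_]a_aba__   read _ → write _, move +1, go to P
P | _b_[a]_aba__   read a → write b, move +1, go to S
S | _b_b[_]aba__   read _ → write _, move +1, go to P
P | _b_b_[a]ba__   read a → write b, move +1, go to S
S | _b_b_b[b]a__   read b → write a, move -1, go to S
S | _b_b_[b]aa__   read b → write a, move -1, go to S
S | _b_b[_]aaa__   read _ → write _, move +1, go to P
P | _b_b_[a]aa__   read a → write b, move +1, go to S
S | _b_b_b[a]a__   read a → write _, move -1, go to S
S | _b_b_[b]_a__   read b → write a, move -1, go to S
S | _b_b[_]a_a__   read _ → write _, move +1, go to P
P | _b_b_[a]_a__   read a → write b, move +1, go to S
S | _b_b_b[_]a__   read _ → write _, move +1, go to P
P | _b_b_b_[a]__   read a → write b, move +1, go to S
S | _b_b_b_b[_]_   read _ → write _, move +1, go to P
P | _b_b_b_b_[_]
M halts after 34 transitions.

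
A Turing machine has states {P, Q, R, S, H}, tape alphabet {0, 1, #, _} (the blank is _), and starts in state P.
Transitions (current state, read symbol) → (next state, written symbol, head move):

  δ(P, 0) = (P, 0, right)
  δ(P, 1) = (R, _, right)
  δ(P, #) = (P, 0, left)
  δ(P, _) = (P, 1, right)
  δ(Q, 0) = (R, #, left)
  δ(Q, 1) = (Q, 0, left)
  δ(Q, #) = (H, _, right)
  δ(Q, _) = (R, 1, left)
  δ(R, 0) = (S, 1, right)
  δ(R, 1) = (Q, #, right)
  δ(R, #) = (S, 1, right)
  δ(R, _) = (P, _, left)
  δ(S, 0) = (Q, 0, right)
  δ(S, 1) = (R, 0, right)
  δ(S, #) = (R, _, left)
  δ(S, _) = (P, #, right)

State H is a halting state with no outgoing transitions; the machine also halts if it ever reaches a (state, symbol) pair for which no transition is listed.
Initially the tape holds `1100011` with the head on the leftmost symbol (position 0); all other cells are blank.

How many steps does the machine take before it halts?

15

P | [1]100011   read 1 → write _, move right, go to R
R | _[1]00011   read 1 → write #, move right, go to Q
Q | _#[0]0011   read 0 → write #, move left, go to R
R | _[#]#0011   read # → write 1, move right, go to S
S | _1[#]0011   read # → write _, move left, go to R
R | _[1]_0011   read 1 → write #, move right, go to Q
Q | _#[_]0011   read _ → write 1, move left, go to R
R | _[#]10011   read # → write 1, move right, go to S
S | _1[1]0011   read 1 → write 0, move right, go to R
R | _10[0]011   read 0 → write 1, move right, go to S
S | _101[0]11   read 0 → write 0, move right, go to Q
Q | _1010[1]1   read 1 → write 0, move left, go to Q
Q | _101[0]01   read 0 → write #, move left, go to R
R | _10[1]#01   read 1 → write #, move right, go to Q
Q | _10#[#]01   read # → write _, move right, go to H
H | _10#_[0]1
M halts after 15 transitions.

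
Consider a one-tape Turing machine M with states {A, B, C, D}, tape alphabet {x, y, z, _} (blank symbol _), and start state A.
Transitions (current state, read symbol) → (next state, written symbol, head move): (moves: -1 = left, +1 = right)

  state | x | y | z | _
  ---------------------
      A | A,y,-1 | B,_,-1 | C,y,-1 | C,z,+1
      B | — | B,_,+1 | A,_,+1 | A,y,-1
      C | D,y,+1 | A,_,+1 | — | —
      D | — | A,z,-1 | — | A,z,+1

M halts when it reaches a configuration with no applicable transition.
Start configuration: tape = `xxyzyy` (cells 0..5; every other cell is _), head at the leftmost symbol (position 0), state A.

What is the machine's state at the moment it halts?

state=A head=0 tape=_[x]xyzyy   (A,x)→(A,y,-1)
state=A head=-1 tape=[_]yxyzyy   (A,_)→(C,z,+1)
state=C head=0 tape=z[y]xyzyy   (C,y)→(A,_,+1)
state=A head=1 tape=z_[x]yzyy   (A,x)→(A,y,-1)
state=A head=0 tape=z[_]yyzyy   (A,_)→(C,z,+1)
state=C head=1 tape=zz[y]yzyy   (C,y)→(A,_,+1)
state=A head=2 tape=zz_[y]zyy   (A,y)→(B,_,-1)
state=B head=1 tape=zz[_]_zyy   (B,_)→(A,y,-1)
state=A head=0 tape=z[z]y_zyy   (A,z)→(C,y,-1)
state=C head=-1 tape=[z]yy_zyy
No transition is defined for (C, z); M halts in state C.

C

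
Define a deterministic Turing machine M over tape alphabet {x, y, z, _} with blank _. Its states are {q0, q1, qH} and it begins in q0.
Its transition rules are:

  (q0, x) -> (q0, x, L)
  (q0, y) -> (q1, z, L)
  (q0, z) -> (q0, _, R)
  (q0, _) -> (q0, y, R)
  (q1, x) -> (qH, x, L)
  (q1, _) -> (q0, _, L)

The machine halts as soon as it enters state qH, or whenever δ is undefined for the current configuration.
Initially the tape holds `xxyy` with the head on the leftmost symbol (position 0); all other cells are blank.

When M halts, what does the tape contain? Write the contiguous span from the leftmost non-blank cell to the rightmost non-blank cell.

state=q0 head=0 tape=___[x]xyy   (q0,x)→(q0,x,L)
state=q0 head=-1 tape=__[_]xxyy   (q0,_)→(q0,y,R)
state=q0 head=0 tape=__y[x]xyy   (q0,x)→(q0,x,L)
state=q0 head=-1 tape=__[y]xxyy   (q0,y)→(q1,z,L)
state=q1 head=-2 tape=_[_]zxxyy   (q1,_)→(q0,_,L)
state=q0 head=-3 tape=[_]_zxxyy   (q0,_)→(q0,y,R)
state=q0 head=-2 tape=y[_]zxxyy   (q0,_)→(q0,y,R)
state=q0 head=-1 tape=yy[z]xxyy   (q0,z)→(q0,_,R)
state=q0 head=0 tape=yy_[x]xyy   (q0,x)→(q0,x,L)
state=q0 head=-1 tape=yy[_]xxyy   (q0,_)→(q0,y,R)
state=q0 head=0 tape=yyy[x]xyy   (q0,x)→(q0,x,L)
state=q0 head=-1 tape=yy[y]xxyy   (q0,y)→(q1,z,L)
state=q1 head=-2 tape=y[y]zxxyy
The non-blank tape span at halt is yyzxxyy.

yyzxxyy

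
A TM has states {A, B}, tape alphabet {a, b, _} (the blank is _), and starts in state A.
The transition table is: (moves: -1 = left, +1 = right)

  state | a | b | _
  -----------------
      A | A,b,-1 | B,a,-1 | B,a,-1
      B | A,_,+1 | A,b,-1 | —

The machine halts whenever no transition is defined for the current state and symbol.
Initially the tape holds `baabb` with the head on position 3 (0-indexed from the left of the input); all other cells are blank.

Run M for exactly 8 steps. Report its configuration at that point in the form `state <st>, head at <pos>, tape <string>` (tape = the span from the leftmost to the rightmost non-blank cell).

state=A head=3 tape=_baa[b]b   (A,b)→(B,a,-1)
state=B head=2 tape=_ba[a]ab   (B,a)→(A,_,+1)
state=A head=3 tape=_ba_[a]b   (A,a)→(A,b,-1)
state=A head=2 tape=_ba[_]bb   (A,_)→(B,a,-1)
state=B head=1 tape=_b[a]abb   (B,a)→(A,_,+1)
state=A head=2 tape=_b_[a]bb   (A,a)→(A,b,-1)
state=A head=1 tape=_b[_]bbb   (A,_)→(B,a,-1)
state=B head=0 tape=_[b]abbb   (B,b)→(A,b,-1)
state=A head=-1 tape=[_]babbb
After 8 steps: state A, head at -1, tape babbb.

state A, head at -1, tape babbb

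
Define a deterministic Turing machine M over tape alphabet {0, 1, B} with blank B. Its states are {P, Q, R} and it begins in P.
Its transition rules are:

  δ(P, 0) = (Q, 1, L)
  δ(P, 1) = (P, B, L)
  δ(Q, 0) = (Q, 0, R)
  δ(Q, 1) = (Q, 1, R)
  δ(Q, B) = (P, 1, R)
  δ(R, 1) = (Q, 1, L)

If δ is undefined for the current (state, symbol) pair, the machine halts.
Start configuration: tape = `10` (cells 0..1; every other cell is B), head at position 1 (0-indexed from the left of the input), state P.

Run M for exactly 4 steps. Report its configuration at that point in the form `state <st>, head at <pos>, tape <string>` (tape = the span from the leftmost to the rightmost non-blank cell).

P | 1[0]BB   read 0 → write 1, move L, go to Q
Q | [1]1BB   read 1 → write 1, move R, go to Q
Q | 1[1]BB   read 1 → write 1, move R, go to Q
Q | 11[B]B   read B → write 1, move R, go to P
P | 111[B]
After 4 steps: state P, head at 3, tape 111.

state P, head at 3, tape 111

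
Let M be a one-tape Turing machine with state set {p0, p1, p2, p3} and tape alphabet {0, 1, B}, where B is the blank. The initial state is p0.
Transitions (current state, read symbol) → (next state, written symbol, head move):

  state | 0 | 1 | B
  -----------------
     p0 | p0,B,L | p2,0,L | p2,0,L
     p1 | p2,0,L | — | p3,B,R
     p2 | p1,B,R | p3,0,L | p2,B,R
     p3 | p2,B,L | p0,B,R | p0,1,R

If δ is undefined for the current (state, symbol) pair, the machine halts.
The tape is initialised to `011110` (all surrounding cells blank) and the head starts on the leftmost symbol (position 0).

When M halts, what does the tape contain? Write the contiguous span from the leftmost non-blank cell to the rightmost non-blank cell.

state=p0 head=0 tape=BB[0]11110   (p0,0)→(p0,B,L)
state=p0 head=-1 tape=B[B]B11110   (p0,B)→(p2,0,L)
state=p2 head=-2 tape=[B]0B11110   (p2,B)→(p2,B,R)
state=p2 head=-1 tape=B[0]B11110   (p2,0)→(p1,B,R)
state=p1 head=0 tape=BB[B]11110   (p1,B)→(p3,B,R)
state=p3 head=1 tape=BBB[1]1110   (p3,1)→(p0,B,R)
state=p0 head=2 tape=BBBB[1]110   (p0,1)→(p2,0,L)
state=p2 head=1 tape=BBB[B]0110   (p2,B)→(p2,B,R)
state=p2 head=2 tape=BBBB[0]110   (p2,0)→(p1,B,R)
state=p1 head=3 tape=BBBBB[1]10
The non-blank tape span at halt is 110.

110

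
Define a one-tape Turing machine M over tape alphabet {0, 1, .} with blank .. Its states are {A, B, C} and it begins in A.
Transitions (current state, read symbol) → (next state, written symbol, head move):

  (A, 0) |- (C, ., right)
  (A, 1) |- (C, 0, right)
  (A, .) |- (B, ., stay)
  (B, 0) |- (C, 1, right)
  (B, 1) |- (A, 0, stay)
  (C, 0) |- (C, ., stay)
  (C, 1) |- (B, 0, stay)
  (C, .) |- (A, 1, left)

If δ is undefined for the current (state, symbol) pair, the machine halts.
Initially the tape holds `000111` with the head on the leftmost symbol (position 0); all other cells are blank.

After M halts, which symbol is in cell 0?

A | [0]00111   read 0 → write ., move right, go to C
C | .[0]0111   read 0 → write ., move stay, go to C
C | .[.]0111   read . → write 1, move left, go to A
A | [.]10111   read . → write ., move stay, go to B
B | [.]10111
Cell 0 holds . when M halts.

.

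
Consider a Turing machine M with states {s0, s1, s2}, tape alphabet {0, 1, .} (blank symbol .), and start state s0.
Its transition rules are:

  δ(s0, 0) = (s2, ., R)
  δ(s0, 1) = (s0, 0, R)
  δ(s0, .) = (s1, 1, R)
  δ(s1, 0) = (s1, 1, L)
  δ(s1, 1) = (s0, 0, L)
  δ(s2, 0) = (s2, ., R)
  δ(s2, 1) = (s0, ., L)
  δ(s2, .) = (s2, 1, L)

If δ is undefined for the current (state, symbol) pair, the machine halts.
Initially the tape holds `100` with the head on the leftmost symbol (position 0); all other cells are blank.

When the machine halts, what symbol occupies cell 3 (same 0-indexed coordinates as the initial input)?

1

s0 | [1]00.   read 1 → write 0, move R, go to s0
s0 | 0[0]0.   read 0 → write ., move R, go to s2
s2 | 0.[0].   read 0 → write ., move R, go to s2
s2 | 0..[.]   read . → write 1, move L, go to s2
s2 | 0.[.]1   read . → write 1, move L, go to s2
s2 | 0[.]11   read . → write 1, move L, go to s2
s2 | [0]111   read 0 → write ., move R, go to s2
s2 | .[1]11   read 1 → write ., move L, go to s0
s0 | [.].11   read . → write 1, move R, go to s1
s1 | 1[.]11
Cell 3 holds 1 when M halts.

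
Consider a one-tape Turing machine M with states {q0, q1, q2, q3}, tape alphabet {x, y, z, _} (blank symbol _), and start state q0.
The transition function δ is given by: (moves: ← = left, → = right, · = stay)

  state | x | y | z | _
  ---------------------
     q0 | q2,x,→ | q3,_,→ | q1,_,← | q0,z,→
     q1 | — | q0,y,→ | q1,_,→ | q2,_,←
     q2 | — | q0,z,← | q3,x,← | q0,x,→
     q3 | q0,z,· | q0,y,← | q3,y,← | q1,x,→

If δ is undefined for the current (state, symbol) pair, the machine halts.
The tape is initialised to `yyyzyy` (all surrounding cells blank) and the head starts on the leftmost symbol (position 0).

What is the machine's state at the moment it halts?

q2

state=q0 head=0 tape=[y]yyzyy__   (q0,y)→(q3,_,→)
state=q3 head=1 tape=_[y]yzyy__   (q3,y)→(q0,y,←)
state=q0 head=0 tape=[_]yyzyy__   (q0,_)→(q0,z,→)
state=q0 head=1 tape=z[y]yzyy__   (q0,y)→(q3,_,→)
state=q3 head=2 tape=z_[y]zyy__   (q3,y)→(q0,y,←)
state=q0 head=1 tape=z[_]yzyy__   (q0,_)→(q0,z,→)
state=q0 head=2 tape=zz[y]zyy__   (q0,y)→(q3,_,→)
state=q3 head=3 tape=zz_[z]yy__   (q3,z)→(q3,y,←)
state=q3 head=2 tape=zz[_]yyy__   (q3,_)→(q1,x,→)
state=q1 head=3 tape=zzx[y]yy__   (q1,y)→(q0,y,→)
state=q0 head=4 tape=zzxy[y]y__   (q0,y)→(q3,_,→)
state=q3 head=5 tape=zzxy_[y]__   (q3,y)→(q0,y,←)
state=q0 head=4 tape=zzxy[_]y__   (q0,_)→(q0,z,→)
state=q0 head=5 tape=zzxyz[y]__   (q0,y)→(q3,_,→)
state=q3 head=6 tape=zzxyz_[_]_   (q3,_)→(q1,x,→)
state=q1 head=7 tape=zzxyz_x[_]   (q1,_)→(q2,_,←)
state=q2 head=6 tape=zzxyz_[x]_
No transition is defined for (q2, x); M halts in state q2.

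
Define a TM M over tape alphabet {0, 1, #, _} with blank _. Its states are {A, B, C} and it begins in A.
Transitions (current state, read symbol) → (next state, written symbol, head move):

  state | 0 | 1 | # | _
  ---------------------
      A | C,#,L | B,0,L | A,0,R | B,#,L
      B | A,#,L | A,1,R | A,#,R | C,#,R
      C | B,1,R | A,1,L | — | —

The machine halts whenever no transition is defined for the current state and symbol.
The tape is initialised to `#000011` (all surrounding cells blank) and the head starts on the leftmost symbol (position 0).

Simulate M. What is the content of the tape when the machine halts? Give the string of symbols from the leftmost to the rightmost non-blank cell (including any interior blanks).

1##0011

A | [#]000011   read # → write 0, move R, go to A
A | 0[0]00011   read 0 → write #, move L, go to C
C | [0]#00011   read 0 → write 1, move R, go to B
B | 1[#]00011   read # → write #, move R, go to A
A | 1#[0]0011   read 0 → write #, move L, go to C
C | 1[#]#0011
The non-blank tape span at halt is 1##0011.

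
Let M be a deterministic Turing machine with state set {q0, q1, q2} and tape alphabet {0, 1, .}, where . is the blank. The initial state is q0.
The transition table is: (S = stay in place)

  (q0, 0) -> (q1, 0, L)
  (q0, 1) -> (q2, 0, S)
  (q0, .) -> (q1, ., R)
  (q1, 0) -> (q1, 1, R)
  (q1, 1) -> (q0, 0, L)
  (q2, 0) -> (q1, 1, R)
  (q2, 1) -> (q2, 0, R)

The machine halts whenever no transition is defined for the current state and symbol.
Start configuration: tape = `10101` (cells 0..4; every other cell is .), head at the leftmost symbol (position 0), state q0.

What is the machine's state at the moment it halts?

q1

q0 | [1]0101.   read 1 → write 0, move S, go to q2
q2 | [0]0101.   read 0 → write 1, move R, go to q1
q1 | 1[0]101.   read 0 → write 1, move R, go to q1
q1 | 11[1]01.   read 1 → write 0, move L, go to q0
q0 | 1[1]001.   read 1 → write 0, move S, go to q2
q2 | 1[0]001.   read 0 → write 1, move R, go to q1
q1 | 11[0]01.   read 0 → write 1, move R, go to q1
q1 | 111[0]1.   read 0 → write 1, move R, go to q1
q1 | 1111[1].   read 1 → write 0, move L, go to q0
q0 | 111[1]0.   read 1 → write 0, move S, go to q2
q2 | 111[0]0.   read 0 → write 1, move R, go to q1
q1 | 1111[0].   read 0 → write 1, move R, go to q1
q1 | 11111[.]
No transition is defined for (q1, .); M halts in state q1.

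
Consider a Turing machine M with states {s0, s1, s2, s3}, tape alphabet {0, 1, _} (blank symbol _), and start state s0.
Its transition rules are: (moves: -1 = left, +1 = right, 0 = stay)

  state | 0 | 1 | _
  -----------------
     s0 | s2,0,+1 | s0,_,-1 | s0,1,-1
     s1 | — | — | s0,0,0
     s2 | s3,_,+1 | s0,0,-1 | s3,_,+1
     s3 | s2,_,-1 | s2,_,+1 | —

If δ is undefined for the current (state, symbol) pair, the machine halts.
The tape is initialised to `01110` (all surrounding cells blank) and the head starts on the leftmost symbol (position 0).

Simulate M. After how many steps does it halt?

16

state=s0 head=0 tape=[0]1110   (s0,0)→(s2,0,+1)
state=s2 head=1 tape=0[1]110   (s2,1)→(s0,0,-1)
state=s0 head=0 tape=[0]0110   (s0,0)→(s2,0,+1)
state=s2 head=1 tape=0[0]110   (s2,0)→(s3,_,+1)
state=s3 head=2 tape=0_[1]10   (s3,1)→(s2,_,+1)
state=s2 head=3 tape=0__[1]0   (s2,1)→(s0,0,-1)
state=s0 head=2 tape=0_[_]00   (s0,_)→(s0,1,-1)
state=s0 head=1 tape=0[_]100   (s0,_)→(s0,1,-1)
state=s0 head=0 tape=[0]1100   (s0,0)→(s2,0,+1)
state=s2 head=1 tape=0[1]100   (s2,1)→(s0,0,-1)
state=s0 head=0 tape=[0]0100   (s0,0)→(s2,0,+1)
state=s2 head=1 tape=0[0]100   (s2,0)→(s3,_,+1)
state=s3 head=2 tape=0_[1]00   (s3,1)→(s2,_,+1)
state=s2 head=3 tape=0__[0]0   (s2,0)→(s3,_,+1)
state=s3 head=4 tape=0___[0]   (s3,0)→(s2,_,-1)
state=s2 head=3 tape=0__[_]_   (s2,_)→(s3,_,+1)
state=s3 head=4 tape=0___[_]
M halts after 16 transitions.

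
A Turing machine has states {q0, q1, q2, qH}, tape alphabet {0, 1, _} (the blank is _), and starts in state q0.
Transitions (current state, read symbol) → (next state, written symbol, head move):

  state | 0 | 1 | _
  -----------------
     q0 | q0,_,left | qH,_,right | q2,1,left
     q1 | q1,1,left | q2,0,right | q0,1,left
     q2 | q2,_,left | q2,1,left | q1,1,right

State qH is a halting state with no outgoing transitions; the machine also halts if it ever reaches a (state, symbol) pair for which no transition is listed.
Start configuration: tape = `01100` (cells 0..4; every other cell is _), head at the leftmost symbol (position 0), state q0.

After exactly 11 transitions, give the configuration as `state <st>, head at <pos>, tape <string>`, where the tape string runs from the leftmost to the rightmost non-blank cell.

state=q0 head=0 tape=___[0]1100   (q0,0)→(q0,_,left)
state=q0 head=-1 tape=__[_]_1100   (q0,_)→(q2,1,left)
state=q2 head=-2 tape=_[_]1_1100   (q2,_)→(q1,1,right)
state=q1 head=-1 tape=_1[1]_1100   (q1,1)→(q2,0,right)
state=q2 head=0 tape=_10[_]1100   (q2,_)→(q1,1,right)
state=q1 head=1 tape=_101[1]100   (q1,1)→(q2,0,right)
state=q2 head=2 tape=_1010[1]00   (q2,1)→(q2,1,left)
state=q2 head=1 tape=_101[0]100   (q2,0)→(q2,_,left)
state=q2 head=0 tape=_10[1]_100   (q2,1)→(q2,1,left)
state=q2 head=-1 tape=_1[0]1_100   (q2,0)→(q2,_,left)
state=q2 head=-2 tape=_[1]_1_100   (q2,1)→(q2,1,left)
state=q2 head=-3 tape=[_]1_1_100
After 11 steps: state q2, head at -3, tape 1_1_100.

state q2, head at -3, tape 1_1_100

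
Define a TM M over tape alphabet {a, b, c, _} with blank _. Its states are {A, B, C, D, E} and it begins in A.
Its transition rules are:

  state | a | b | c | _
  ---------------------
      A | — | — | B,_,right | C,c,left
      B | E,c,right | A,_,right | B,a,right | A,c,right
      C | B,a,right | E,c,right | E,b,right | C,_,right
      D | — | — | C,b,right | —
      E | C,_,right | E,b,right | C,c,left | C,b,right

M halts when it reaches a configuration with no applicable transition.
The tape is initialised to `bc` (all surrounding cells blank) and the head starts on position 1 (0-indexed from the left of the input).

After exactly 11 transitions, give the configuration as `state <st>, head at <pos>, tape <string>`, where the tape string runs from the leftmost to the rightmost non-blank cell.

A | b[c]__   read c → write _, move right, go to B
B | b_[_]_   read _ → write c, move right, go to A
A | b_c[_]   read _ → write c, move left, go to C
C | b_[c]c   read c → write b, move right, go to E
E | b_b[c]   read c → write c, move left, go to C
C | b_[b]c   read b → write c, move right, go to E
E | b_c[c]   read c → write c, move left, go to C
C | b_[c]c   read c → write b, move right, go to E
E | b_b[c]   read c → write c, move left, go to C
C | b_[b]c   read b → write c, move right, go to E
E | b_c[c]   read c → write c, move left, go to C
C | b_[c]c
After 11 steps: state C, head at 2, tape b_cc.

state C, head at 2, tape b_cc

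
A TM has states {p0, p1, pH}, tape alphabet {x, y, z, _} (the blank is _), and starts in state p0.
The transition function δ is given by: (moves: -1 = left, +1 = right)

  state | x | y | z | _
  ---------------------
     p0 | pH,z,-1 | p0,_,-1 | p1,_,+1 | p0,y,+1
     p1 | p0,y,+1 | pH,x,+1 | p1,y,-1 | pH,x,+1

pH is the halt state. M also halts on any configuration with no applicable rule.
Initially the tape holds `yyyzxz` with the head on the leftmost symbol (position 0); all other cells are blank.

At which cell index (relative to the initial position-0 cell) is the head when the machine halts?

7

p0 | ___[y]yyzxz__   read y → write _, move -1, go to p0
p0 | __[_]_yyzxz__   read _ → write y, move +1, go to p0
p0 | __y[_]yyzxz__   read _ → write y, move +1, go to p0
p0 | __yy[y]yzxz__   read y → write _, move -1, go to p0
p0 | __y[y]_yzxz__   read y → write _, move -1, go to p0
p0 | __[y]__yzxz__   read y → write _, move -1, go to p0
p0 | _[_]___yzxz__   read _ → write y, move +1, go to p0
p0 | _y[_]__yzxz__   read _ → write y, move +1, go to p0
p0 | _yy[_]_yzxz__   read _ → write y, move +1, go to p0
p0 | _yyy[_]yzxz__   read _ → write y, move +1, go to p0
p0 | _yyyy[y]zxz__   read y → write _, move -1, go to p0
p0 | _yyy[y]_zxz__   read y → write _, move -1, go to p0
p0 | _yy[y]__zxz__   read y → write _, move -1, go to p0
p0 | _y[y]___zxz__   read y → write _, move -1, go to p0
p0 | _[y]____zxz__   read y → write _, move -1, go to p0
p0 | [_]_____zxz__   read _ → write y, move +1, go to p0
p0 | y[_]____zxz__   read _ → write y, move +1, go to p0
p0 | yy[_]___zxz__   read _ → write y, move +1, go to p0
p0 | yyy[_]__zxz__   read _ → write y, move +1, go to p0
p0 | yyyy[_]_zxz__   read _ → write y, move +1, go to p0
p0 | yyyyy[_]zxz__   read _ → write y, move +1, go to p0
p0 | yyyyyy[z]xz__   read z → write _, move +1, go to p1
p1 | yyyyyy_[x]z__   read x → write y, move +1, go to p0
p0 | yyyyyy_y[z]__   read z → write _, move +1, go to p1
p1 | yyyyyy_y_[_]_   read _ → write x, move +1, go to pH
pH | yyyyyy_y_x[_]
At halt the head is at cell 7.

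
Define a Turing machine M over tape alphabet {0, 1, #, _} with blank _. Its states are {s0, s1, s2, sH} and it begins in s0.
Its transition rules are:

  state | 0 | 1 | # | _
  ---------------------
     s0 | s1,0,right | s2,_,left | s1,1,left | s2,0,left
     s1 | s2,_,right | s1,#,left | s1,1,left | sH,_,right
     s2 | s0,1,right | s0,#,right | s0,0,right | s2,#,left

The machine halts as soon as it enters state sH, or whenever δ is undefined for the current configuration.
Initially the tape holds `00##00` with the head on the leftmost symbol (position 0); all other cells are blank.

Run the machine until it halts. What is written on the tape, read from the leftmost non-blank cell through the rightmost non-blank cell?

0__1#1#

state=s0 head=0 tape=[0]0##00_   (s0,0)→(s1,0,right)
state=s1 head=1 tape=0[0]##00_   (s1,0)→(s2,_,right)
state=s2 head=2 tape=0_[#]#00_   (s2,#)→(s0,0,right)
state=s0 head=3 tape=0_0[#]00_   (s0,#)→(s1,1,left)
state=s1 head=2 tape=0_[0]100_   (s1,0)→(s2,_,right)
state=s2 head=3 tape=0__[1]00_   (s2,1)→(s0,#,right)
state=s0 head=4 tape=0__#[0]0_   (s0,0)→(s1,0,right)
state=s1 head=5 tape=0__#0[0]_   (s1,0)→(s2,_,right)
state=s2 head=6 tape=0__#0_[_]   (s2,_)→(s2,#,left)
state=s2 head=5 tape=0__#0[_]#   (s2,_)→(s2,#,left)
state=s2 head=4 tape=0__#[0]##   (s2,0)→(s0,1,right)
state=s0 head=5 tape=0__#1[#]#   (s0,#)→(s1,1,left)
state=s1 head=4 tape=0__#[1]1#   (s1,1)→(s1,#,left)
state=s1 head=3 tape=0__[#]#1#   (s1,#)→(s1,1,left)
state=s1 head=2 tape=0_[_]1#1#   (s1,_)→(sH,_,right)
state=sH head=3 tape=0__[1]#1#
The non-blank tape span at halt is 0__1#1#.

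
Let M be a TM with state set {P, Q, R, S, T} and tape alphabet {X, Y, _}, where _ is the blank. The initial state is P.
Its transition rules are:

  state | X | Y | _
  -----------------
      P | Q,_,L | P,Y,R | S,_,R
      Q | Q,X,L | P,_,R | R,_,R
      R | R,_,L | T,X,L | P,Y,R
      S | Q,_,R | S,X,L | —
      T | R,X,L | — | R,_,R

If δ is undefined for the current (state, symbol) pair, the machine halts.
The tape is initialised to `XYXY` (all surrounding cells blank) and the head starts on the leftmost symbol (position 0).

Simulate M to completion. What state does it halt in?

S

P | _[X]YXY   read X → write _, move L, go to Q
Q | [_]_YXY   read _ → write _, move R, go to R
R | _[_]YXY   read _ → write Y, move R, go to P
P | _Y[Y]XY   read Y → write Y, move R, go to P
P | _YY[X]Y   read X → write _, move L, go to Q
Q | _Y[Y]_Y   read Y → write _, move R, go to P
P | _Y_[_]Y   read _ → write _, move R, go to S
S | _Y__[Y]   read Y → write X, move L, go to S
S | _Y_[_]X
No transition is defined for (S, _); M halts in state S.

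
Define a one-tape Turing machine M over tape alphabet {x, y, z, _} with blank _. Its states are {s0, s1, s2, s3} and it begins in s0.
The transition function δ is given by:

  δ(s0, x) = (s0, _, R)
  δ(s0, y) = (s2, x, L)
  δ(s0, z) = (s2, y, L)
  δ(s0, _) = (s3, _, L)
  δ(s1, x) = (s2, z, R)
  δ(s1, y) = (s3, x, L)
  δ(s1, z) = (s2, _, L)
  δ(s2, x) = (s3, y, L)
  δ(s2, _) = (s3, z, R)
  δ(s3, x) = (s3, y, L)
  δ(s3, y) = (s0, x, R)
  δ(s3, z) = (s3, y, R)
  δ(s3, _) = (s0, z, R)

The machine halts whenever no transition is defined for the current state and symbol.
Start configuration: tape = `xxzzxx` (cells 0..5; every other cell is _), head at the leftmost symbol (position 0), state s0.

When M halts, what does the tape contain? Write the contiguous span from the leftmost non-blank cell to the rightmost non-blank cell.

zxxxxx

state=s0 head=0 tape=[x]xzzxx   (s0,x)→(s0,_,R)
state=s0 head=1 tape=_[x]zzxx   (s0,x)→(s0,_,R)
state=s0 head=2 tape=__[z]zxx   (s0,z)→(s2,y,L)
state=s2 head=1 tape=_[_]yzxx   (s2,_)→(s3,z,R)
state=s3 head=2 tape=_z[y]zxx   (s3,y)→(s0,x,R)
state=s0 head=3 tape=_zx[z]xx   (s0,z)→(s2,y,L)
state=s2 head=2 tape=_z[x]yxx   (s2,x)→(s3,y,L)
state=s3 head=1 tape=_[z]yyxx   (s3,z)→(s3,y,R)
state=s3 head=2 tape=_y[y]yxx   (s3,y)→(s0,x,R)
state=s0 head=3 tape=_yx[y]xx   (s0,y)→(s2,x,L)
state=s2 head=2 tape=_y[x]xxx   (s2,x)→(s3,y,L)
state=s3 head=1 tape=_[y]yxxx   (s3,y)→(s0,x,R)
state=s0 head=2 tape=_x[y]xxx   (s0,y)→(s2,x,L)
state=s2 head=1 tape=_[x]xxxx   (s2,x)→(s3,y,L)
state=s3 head=0 tape=[_]yxxxx   (s3,_)→(s0,z,R)
state=s0 head=1 tape=z[y]xxxx   (s0,y)→(s2,x,L)
state=s2 head=0 tape=[z]xxxxx
The non-blank tape span at halt is zxxxxx.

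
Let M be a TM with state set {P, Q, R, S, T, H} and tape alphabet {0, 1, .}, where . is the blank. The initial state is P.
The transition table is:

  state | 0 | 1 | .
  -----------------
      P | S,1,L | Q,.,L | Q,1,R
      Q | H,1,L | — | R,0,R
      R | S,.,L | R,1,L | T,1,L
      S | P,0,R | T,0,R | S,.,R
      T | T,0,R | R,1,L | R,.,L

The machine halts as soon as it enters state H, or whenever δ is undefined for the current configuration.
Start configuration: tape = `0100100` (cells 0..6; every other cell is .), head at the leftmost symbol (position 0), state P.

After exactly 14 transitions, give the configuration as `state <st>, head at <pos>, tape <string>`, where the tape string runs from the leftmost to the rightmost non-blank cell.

state Q, head at 4, tape 001100

state=P head=0 tape=.[0]100100   (P,0)→(S,1,L)
state=S head=-1 tape=[.]1100100   (S,.)→(S,.,R)
state=S head=0 tape=.[1]100100   (S,1)→(T,0,R)
state=T head=1 tape=.0[1]00100   (T,1)→(R,1,L)
state=R head=0 tape=.[0]100100   (R,0)→(S,.,L)
state=S head=-1 tape=[.].100100   (S,.)→(S,.,R)
state=S head=0 tape=.[.]100100   (S,.)→(S,.,R)
state=S head=1 tape=..[1]00100   (S,1)→(T,0,R)
state=T head=2 tape=..0[0]0100   (T,0)→(T,0,R)
state=T head=3 tape=..00[0]100   (T,0)→(T,0,R)
state=T head=4 tape=..000[1]00   (T,1)→(R,1,L)
state=R head=3 tape=..00[0]100   (R,0)→(S,.,L)
state=S head=2 tape=..0[0].100   (S,0)→(P,0,R)
state=P head=3 tape=..00[.]100   (P,.)→(Q,1,R)
state=Q head=4 tape=..001[1]00
After 14 steps: state Q, head at 4, tape 001100.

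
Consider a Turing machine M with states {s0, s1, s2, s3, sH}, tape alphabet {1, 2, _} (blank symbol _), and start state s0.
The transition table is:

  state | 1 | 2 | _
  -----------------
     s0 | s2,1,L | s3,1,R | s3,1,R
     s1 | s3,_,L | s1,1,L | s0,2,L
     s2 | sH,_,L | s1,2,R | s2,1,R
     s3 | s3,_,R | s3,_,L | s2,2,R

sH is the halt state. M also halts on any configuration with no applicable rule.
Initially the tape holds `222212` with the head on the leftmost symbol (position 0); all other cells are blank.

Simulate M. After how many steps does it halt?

s0 | _[2]22212   read 2 → write 1, move R, go to s3
s3 | _1[2]2212   read 2 → write _, move L, go to s3
s3 | _[1]_2212   read 1 → write _, move R, go to s3
s3 | __[_]2212   read _ → write 2, move R, go to s2
s2 | __2[2]212   read 2 → write 2, move R, go to s1
s1 | __22[2]12   read 2 → write 1, move L, go to s1
s1 | __2[2]112   read 2 → write 1, move L, go to s1
s1 | __[2]1112   read 2 → write 1, move L, go to s1
s1 | _[_]11112   read _ → write 2, move L, go to s0
s0 | [_]211112   read _ → write 1, move R, go to s3
s3 | 1[2]11112   read 2 → write _, move L, go to s3
s3 | [1]_11112   read 1 → write _, move R, go to s3
s3 | _[_]11112   read _ → write 2, move R, go to s2
s2 | _2[1]1112   read 1 → write _, move L, go to sH
sH | _[2]_1112
M halts after 14 transitions.

14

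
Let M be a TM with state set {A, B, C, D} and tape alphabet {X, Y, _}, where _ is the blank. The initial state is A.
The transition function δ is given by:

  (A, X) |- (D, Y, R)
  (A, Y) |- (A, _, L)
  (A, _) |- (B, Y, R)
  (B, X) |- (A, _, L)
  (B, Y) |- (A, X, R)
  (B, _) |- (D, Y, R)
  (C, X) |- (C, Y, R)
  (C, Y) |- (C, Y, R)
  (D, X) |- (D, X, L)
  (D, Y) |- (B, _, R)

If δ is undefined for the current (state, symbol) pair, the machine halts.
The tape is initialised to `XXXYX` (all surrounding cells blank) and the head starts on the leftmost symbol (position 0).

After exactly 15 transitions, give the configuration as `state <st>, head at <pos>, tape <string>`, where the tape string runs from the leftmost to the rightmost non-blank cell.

state=A head=0 tape=[X]XXYX_   (A,X)→(D,Y,R)
state=D head=1 tape=Y[X]XYX_   (D,X)→(D,X,L)
state=D head=0 tape=[Y]XXYX_   (D,Y)→(B,_,R)
state=B head=1 tape=_[X]XYX_   (B,X)→(A,_,L)
state=A head=0 tape=[_]_XYX_   (A,_)→(B,Y,R)
state=B head=1 tape=Y[_]XYX_   (B,_)→(D,Y,R)
state=D head=2 tape=YY[X]YX_   (D,X)→(D,X,L)
state=D head=1 tape=Y[Y]XYX_   (D,Y)→(B,_,R)
state=B head=2 tape=Y_[X]YX_   (B,X)→(A,_,L)
state=A head=1 tape=Y[_]_YX_   (A,_)→(B,Y,R)
state=B head=2 tape=YY[_]YX_   (B,_)→(D,Y,R)
state=D head=3 tape=YYY[Y]X_   (D,Y)→(B,_,R)
state=B head=4 tape=YYY_[X]_   (B,X)→(A,_,L)
state=A head=3 tape=YYY[_]__   (A,_)→(B,Y,R)
state=B head=4 tape=YYYY[_]_   (B,_)→(D,Y,R)
state=D head=5 tape=YYYYY[_]
After 15 steps: state D, head at 5, tape YYYYY.

state D, head at 5, tape YYYYY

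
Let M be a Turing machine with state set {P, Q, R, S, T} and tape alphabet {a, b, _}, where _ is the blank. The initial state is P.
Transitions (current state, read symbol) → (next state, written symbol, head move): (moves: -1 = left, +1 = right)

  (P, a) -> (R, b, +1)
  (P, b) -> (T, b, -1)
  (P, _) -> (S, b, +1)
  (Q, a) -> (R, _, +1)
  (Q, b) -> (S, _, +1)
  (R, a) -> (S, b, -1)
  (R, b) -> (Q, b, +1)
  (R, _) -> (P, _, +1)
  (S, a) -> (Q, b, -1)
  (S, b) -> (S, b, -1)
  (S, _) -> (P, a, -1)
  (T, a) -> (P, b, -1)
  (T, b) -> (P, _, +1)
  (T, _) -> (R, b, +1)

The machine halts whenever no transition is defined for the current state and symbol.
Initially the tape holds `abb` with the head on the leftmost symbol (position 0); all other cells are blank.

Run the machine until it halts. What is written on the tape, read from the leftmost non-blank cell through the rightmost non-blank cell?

state=P head=0 tape=[a]bb__   (P,a)→(R,b,+1)
state=R head=1 tape=b[b]b__   (R,b)→(Q,b,+1)
state=Q head=2 tape=bb[b]__   (Q,b)→(S,_,+1)
state=S head=3 tape=bb_[_]_   (S,_)→(P,a,-1)
state=P head=2 tape=bb[_]a_   (P,_)→(S,b,+1)
state=S head=3 tape=bbb[a]_   (S,a)→(Q,b,-1)
state=Q head=2 tape=bb[b]b_   (Q,b)→(S,_,+1)
state=S head=3 tape=bb_[b]_   (S,b)→(S,b,-1)
state=S head=2 tape=bb[_]b_   (S,_)→(P,a,-1)
state=P head=1 tape=b[b]ab_   (P,b)→(T,b,-1)
state=T head=0 tape=[b]bab_   (T,b)→(P,_,+1)
state=P head=1 tape=_[b]ab_   (P,b)→(T,b,-1)
state=T head=0 tape=[_]bab_   (T,_)→(R,b,+1)
state=R head=1 tape=b[b]ab_   (R,b)→(Q,b,+1)
state=Q head=2 tape=bb[a]b_   (Q,a)→(R,_,+1)
state=R head=3 tape=bb_[b]_   (R,b)→(Q,b,+1)
state=Q head=4 tape=bb_b[_]
The non-blank tape span at halt is bb_b.

bb_b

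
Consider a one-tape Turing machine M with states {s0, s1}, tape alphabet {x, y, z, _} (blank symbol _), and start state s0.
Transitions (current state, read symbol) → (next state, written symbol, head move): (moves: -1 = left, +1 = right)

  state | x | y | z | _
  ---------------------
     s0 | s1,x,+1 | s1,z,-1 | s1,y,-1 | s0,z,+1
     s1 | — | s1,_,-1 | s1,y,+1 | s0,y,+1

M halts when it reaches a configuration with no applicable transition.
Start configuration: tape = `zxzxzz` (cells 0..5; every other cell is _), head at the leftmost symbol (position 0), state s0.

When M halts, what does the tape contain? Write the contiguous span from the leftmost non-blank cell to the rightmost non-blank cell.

yzzzxyxzz

s0 | ___[z]xzxzz   read z → write y, move -1, go to s1
s1 | __[_]yxzxzz   read _ → write y, move +1, go to s0
s0 | __y[y]xzxzz   read y → write z, move -1, go to s1
s1 | __[y]zxzxzz   read y → write _, move -1, go to s1
s1 | _[_]_zxzxzz   read _ → write y, move +1, go to s0
s0 | _y[_]zxzxzz   read _ → write z, move +1, go to s0
s0 | _yz[z]xzxzz   read z → write y, move -1, go to s1
s1 | _y[z]yxzxzz   read z → write y, move +1, go to s1
s1 | _yy[y]xzxzz   read y → write _, move -1, go to s1
s1 | _y[y]_xzxzz   read y → write _, move -1, go to s1
s1 | _[y]__xzxzz   read y → write _, move -1, go to s1
s1 | [_]___xzxzz   read _ → write y, move +1, go to s0
s0 | y[_]__xzxzz   read _ → write z, move +1, go to s0
s0 | yz[_]_xzxzz   read _ → write z, move +1, go to s0
s0 | yzz[_]xzxzz   read _ → write z, move +1, go to s0
s0 | yzzz[x]zxzz   read x → write x, move +1, go to s1
s1 | yzzzx[z]xzz   read z → write y, move +1, go to s1
s1 | yzzzxy[x]zz
The non-blank tape span at halt is yzzzxyxzz.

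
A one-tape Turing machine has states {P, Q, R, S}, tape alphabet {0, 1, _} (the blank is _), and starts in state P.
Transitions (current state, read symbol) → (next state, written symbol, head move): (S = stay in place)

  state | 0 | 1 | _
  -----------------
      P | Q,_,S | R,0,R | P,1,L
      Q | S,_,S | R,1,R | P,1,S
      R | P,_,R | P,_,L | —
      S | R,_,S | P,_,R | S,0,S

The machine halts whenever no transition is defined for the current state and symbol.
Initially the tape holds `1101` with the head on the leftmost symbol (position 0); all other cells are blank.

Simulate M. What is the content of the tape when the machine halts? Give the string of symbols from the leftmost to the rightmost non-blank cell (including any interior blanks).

0_01

state=P head=0 tape=[1]101   (P,1)→(R,0,R)
state=R head=1 tape=0[1]01   (R,1)→(P,_,L)
state=P head=0 tape=[0]_01   (P,0)→(Q,_,S)
state=Q head=0 tape=[_]_01   (Q,_)→(P,1,S)
state=P head=0 tape=[1]_01   (P,1)→(R,0,R)
state=R head=1 tape=0[_]01
The non-blank tape span at halt is 0_01.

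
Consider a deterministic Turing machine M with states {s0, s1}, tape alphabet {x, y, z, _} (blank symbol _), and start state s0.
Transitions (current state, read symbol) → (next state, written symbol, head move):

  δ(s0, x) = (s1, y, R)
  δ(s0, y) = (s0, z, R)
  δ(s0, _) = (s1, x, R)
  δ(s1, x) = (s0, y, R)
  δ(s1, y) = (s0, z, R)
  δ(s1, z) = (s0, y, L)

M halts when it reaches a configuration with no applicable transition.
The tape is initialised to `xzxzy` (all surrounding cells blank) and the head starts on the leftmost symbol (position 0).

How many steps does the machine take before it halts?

10

s0 | [x]zxzy__   read x → write y, move R, go to s1
s1 | y[z]xzy__   read z → write y, move L, go to s0
s0 | [y]yxzy__   read y → write z, move R, go to s0
s0 | z[y]xzy__   read y → write z, move R, go to s0
s0 | zz[x]zy__   read x → write y, move R, go to s1
s1 | zzy[z]y__   read z → write y, move L, go to s0
s0 | zz[y]yy__   read y → write z, move R, go to s0
s0 | zzz[y]y__   read y → write z, move R, go to s0
s0 | zzzz[y]__   read y → write z, move R, go to s0
s0 | zzzzz[_]_   read _ → write x, move R, go to s1
s1 | zzzzzx[_]
M halts after 10 transitions.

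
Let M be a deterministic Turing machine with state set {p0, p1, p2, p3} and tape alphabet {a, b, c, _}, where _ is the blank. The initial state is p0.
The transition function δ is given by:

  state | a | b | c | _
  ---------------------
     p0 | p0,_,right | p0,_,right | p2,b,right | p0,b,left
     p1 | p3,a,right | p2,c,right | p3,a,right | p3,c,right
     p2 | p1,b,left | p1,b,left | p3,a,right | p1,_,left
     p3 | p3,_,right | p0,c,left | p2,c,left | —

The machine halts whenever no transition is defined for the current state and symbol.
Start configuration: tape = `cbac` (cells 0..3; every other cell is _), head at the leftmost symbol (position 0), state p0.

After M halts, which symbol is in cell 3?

state=p0 head=0 tape=[c]bac_   (p0,c)→(p2,b,right)
state=p2 head=1 tape=b[b]ac_   (p2,b)→(p1,b,left)
state=p1 head=0 tape=[b]bac_   (p1,b)→(p2,c,right)
state=p2 head=1 tape=c[b]ac_   (p2,b)→(p1,b,left)
state=p1 head=0 tape=[c]bac_   (p1,c)→(p3,a,right)
state=p3 head=1 tape=a[b]ac_   (p3,b)→(p0,c,left)
state=p0 head=0 tape=[a]cac_   (p0,a)→(p0,_,right)
state=p0 head=1 tape=_[c]ac_   (p0,c)→(p2,b,right)
state=p2 head=2 tape=_b[a]c_   (p2,a)→(p1,b,left)
state=p1 head=1 tape=_[b]bc_   (p1,b)→(p2,c,right)
state=p2 head=2 tape=_c[b]c_   (p2,b)→(p1,b,left)
state=p1 head=1 tape=_[c]bc_   (p1,c)→(p3,a,right)
state=p3 head=2 tape=_a[b]c_   (p3,b)→(p0,c,left)
state=p0 head=1 tape=_[a]cc_   (p0,a)→(p0,_,right)
state=p0 head=2 tape=__[c]c_   (p0,c)→(p2,b,right)
state=p2 head=3 tape=__b[c]_   (p2,c)→(p3,a,right)
state=p3 head=4 tape=__ba[_]
Cell 3 holds a when M halts.

a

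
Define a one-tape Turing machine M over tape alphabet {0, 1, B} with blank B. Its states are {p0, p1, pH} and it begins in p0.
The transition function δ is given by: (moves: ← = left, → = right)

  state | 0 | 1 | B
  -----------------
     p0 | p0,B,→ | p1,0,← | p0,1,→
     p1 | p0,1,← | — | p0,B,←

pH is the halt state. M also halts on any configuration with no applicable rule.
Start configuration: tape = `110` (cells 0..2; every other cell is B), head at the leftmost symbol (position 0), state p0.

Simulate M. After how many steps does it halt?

8

state=p0 head=0 tape=BB[1]10   (p0,1)→(p1,0,←)
state=p1 head=-1 tape=B[B]010   (p1,B)→(p0,B,←)
state=p0 head=-2 tape=[B]B010   (p0,B)→(p0,1,→)
state=p0 head=-1 tape=1[B]010   (p0,B)→(p0,1,→)
state=p0 head=0 tape=11[0]10   (p0,0)→(p0,B,→)
state=p0 head=1 tape=11B[1]0   (p0,1)→(p1,0,←)
state=p1 head=0 tape=11[B]00   (p1,B)→(p0,B,←)
state=p0 head=-1 tape=1[1]B00   (p0,1)→(p1,0,←)
state=p1 head=-2 tape=[1]0B00
M halts after 8 transitions.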